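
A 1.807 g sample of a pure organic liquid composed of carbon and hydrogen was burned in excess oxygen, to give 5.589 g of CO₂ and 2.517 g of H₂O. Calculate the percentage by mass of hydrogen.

mol C = 5.589 g CO₂ ÷ 44.009 g/mol = 0.12700 mol
mol H = 2 × 2.517 g H₂O ÷ 18.015 g/mol = 0.27943 mol
mass % H = 0.28167 g ÷ 1.807 g × 100%

15.59%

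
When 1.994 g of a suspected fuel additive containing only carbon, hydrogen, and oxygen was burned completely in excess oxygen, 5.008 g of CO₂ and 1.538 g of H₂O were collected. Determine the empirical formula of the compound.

C4H6O

mol C = 5.008 g CO₂ ÷ 44.009 g/mol = 0.11379 mol
mol H = 2 × 1.538 g H₂O ÷ 18.015 g/mol = 0.17075 mol
mass O = 1.994 − (1.3668 + 0.17211) = 0.45510 g → mol O = 0.45510 ÷ 15.999 = 0.028445 mol
Divide by the smallest (0.028445 mol): C 4.000, H 6.003, O 1.000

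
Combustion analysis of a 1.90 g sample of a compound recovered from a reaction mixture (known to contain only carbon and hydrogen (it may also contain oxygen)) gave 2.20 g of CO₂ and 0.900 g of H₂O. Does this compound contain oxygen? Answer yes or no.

yes

mol C = 2.20 g CO₂ ÷ 44.009 g/mol = 0.04999 mol
mol H = 2 × 0.900 g H₂O ÷ 18.015 g/mol = 0.09992 mol
C and H account for only 0.7011 g of the 1.90 g sample; the remaining 1.199 g must be oxygen.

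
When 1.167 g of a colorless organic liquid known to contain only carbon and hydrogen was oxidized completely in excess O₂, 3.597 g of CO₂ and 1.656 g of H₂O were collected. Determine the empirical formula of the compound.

C4H9

mol C = 3.597 g CO₂ ÷ 44.009 g/mol = 0.081733 mol
mol H = 2 × 1.656 g H₂O ÷ 18.015 g/mol = 0.18385 mol
Divide by the smallest (0.081733 mol): C 1.000, H 2.249
Multiplying each by 4 gives whole numbers: C 4.00, H 9.00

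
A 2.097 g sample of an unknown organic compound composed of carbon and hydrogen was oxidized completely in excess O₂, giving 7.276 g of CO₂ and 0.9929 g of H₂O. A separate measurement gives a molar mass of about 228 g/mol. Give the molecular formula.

C18H12

mol C = 7.276 g CO₂ ÷ 44.009 g/mol = 0.16533 mol
mol H = 2 × 0.9929 g H₂O ÷ 18.015 g/mol = 0.11023 mol
Divide by the smallest (0.11023 mol): C 1.500, H 1.000
Multiplying each by 2 gives whole numbers: C 3.00, H 2.00
Empirical formula: C3H2
Empirical-formula mass = 38.05 g/mol; 228 ÷ 38.05 ≈ 6, so the molecular formula is C18H12.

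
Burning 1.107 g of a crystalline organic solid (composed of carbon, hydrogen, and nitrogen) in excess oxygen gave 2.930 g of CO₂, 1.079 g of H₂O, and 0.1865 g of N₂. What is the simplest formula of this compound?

mol C = 2.930 g CO₂ ÷ 44.009 g/mol = 0.066577 mol
mol H = 2 × 1.079 g H₂O ÷ 18.015 g/mol = 0.11979 mol
mol N = 2 × 0.1865 g N₂ ÷ 28.014 g/mol = 0.013315 mol
Divide by the smallest (0.013315 mol): C 5.000, H 8.997, N 1.000

C5H9N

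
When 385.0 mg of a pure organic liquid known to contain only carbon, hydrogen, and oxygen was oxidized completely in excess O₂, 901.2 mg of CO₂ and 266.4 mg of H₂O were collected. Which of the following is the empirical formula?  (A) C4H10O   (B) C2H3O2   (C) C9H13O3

(C) C9H13O3

mol C = 0.9012 g CO₂ ÷ 44.009 g/mol = 0.020478 mol
mol H = 2 × 0.2664 g H₂O ÷ 18.015 g/mol = 0.029575 mol
mass O = 0.3850 − (0.24596 + 0.029812) = 0.10923 g → mol O = 0.10923 ÷ 15.999 = 0.0068274 mol
Divide by the smallest (0.0068274 mol): C 2.999, H 4.332, O 1.000
Multiplying each by 3 gives whole numbers: C 9.00, H 13.00, O 3.00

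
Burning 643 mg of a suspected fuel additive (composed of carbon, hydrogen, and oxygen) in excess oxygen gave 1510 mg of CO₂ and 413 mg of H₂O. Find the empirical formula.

C3H4O

mol C = 1.51 g CO₂ ÷ 44.009 g/mol = 0.03431 mol
mol H = 2 × 0.413 g H₂O ÷ 18.015 g/mol = 0.04585 mol
mass O = 0.643 − (0.4121 + 0.04622) = 0.1847 g → mol O = 0.1847 ÷ 15.999 = 0.01154 mol
Divide by the smallest (0.01154 mol): C 2.973, H 3.972, O 1.000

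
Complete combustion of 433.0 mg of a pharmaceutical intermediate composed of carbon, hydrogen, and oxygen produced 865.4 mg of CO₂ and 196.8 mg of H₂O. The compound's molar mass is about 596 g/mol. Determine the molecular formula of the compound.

mol C = 0.8654 g CO₂ ÷ 44.009 g/mol = 0.019664 mol
mol H = 2 × 0.1968 g H₂O ÷ 18.015 g/mol = 0.021848 mol
mass O = 0.4330 − (0.23619 + 0.022023) = 0.17479 g → mol O = 0.17479 ÷ 15.999 = 0.010925 mol
Divide by the smallest (0.010925 mol): C 1.800, H 2.000, O 1.000
Multiplying each by 5 gives whole numbers: C 9.00, H 10.00, O 5.00
Empirical formula: C9H10O5
Empirical-formula mass = 198.17 g/mol; 596 ÷ 198.17 ≈ 3, so the molecular formula is C27H30O15.

C27H30O15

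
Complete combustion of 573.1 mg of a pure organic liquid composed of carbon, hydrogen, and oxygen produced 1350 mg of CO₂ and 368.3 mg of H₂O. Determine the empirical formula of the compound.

mol C = 1.350 g CO₂ ÷ 44.009 g/mol = 0.030676 mol
mol H = 2 × 0.3683 g H₂O ÷ 18.015 g/mol = 0.040888 mol
mass O = 0.5731 − (0.36844 + 0.041215) = 0.16344 g → mol O = 0.16344 ÷ 15.999 = 0.010216 mol
Divide by the smallest (0.010216 mol): C 3.003, H 4.002, O 1.000

C3H4O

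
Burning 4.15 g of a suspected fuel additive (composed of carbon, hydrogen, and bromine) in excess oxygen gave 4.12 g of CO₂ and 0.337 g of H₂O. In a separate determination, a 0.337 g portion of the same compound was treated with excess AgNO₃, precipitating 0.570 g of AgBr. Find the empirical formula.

mol C = 4.12 g CO₂ ÷ 44.009 g/mol = 0.09362 mol
mol H = 2 × 0.337 g H₂O ÷ 18.015 g/mol = 0.03741 mol
From the AgBr data: mol Br per gram of compound = (0.570 ÷ 187.772) ÷ 0.337 = 0.009008 mol/g, so in the 4.15 g combustion sample mol Br = 0.03738 mol
Divide by the smallest (0.03738 mol): C 2.504, H 1.001, Br 1.000
Multiplying each by 2 gives whole numbers: C 5.01, H 2.00, Br 2.00

C5H2Br2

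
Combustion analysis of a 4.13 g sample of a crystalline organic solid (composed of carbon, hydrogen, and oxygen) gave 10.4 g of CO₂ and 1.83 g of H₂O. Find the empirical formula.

C7H6O2

mol C = 10.4 g CO₂ ÷ 44.009 g/mol = 0.2363 mol
mol H = 2 × 1.83 g H₂O ÷ 18.015 g/mol = 0.2032 mol
mass O = 4.13 − (2.838 + 0.2048) = 1.087 g → mol O = 1.087 ÷ 15.999 = 0.06793 mol
Divide by the smallest (0.06793 mol): C 3.479, H 2.991, O 1.000
Multiplying each by 2 gives whole numbers: C 6.96, H 5.98, O 2.00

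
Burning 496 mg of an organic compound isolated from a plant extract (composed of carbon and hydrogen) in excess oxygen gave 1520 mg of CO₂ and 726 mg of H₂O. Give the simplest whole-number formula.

C3H7

mol C = 1.52 g CO₂ ÷ 44.009 g/mol = 0.03454 mol
mol H = 2 × 0.726 g H₂O ÷ 18.015 g/mol = 0.08060 mol
Divide by the smallest (0.03454 mol): C 1.000, H 2.334
Multiplying each by 3 gives whole numbers: C 3.00, H 7.00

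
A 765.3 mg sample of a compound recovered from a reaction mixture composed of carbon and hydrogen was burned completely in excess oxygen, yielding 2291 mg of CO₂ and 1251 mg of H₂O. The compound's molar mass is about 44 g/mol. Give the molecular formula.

mol C = 2.291 g CO₂ ÷ 44.009 g/mol = 0.052058 mol
mol H = 2 × 1.251 g H₂O ÷ 18.015 g/mol = 0.13888 mol
Divide by the smallest (0.052058 mol): C 1.000, H 2.668
Multiplying each by 3 gives whole numbers: C 3.00, H 8.00
Empirical formula: C3H8
Empirical-formula mass = 44.10 g/mol; 44 ÷ 44.10 ≈ 1, so the molecular formula is C3H8.

C3H8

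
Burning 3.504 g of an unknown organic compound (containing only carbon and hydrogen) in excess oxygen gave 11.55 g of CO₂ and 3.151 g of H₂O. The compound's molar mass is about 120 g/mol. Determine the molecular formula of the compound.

C9H12

mol C = 11.55 g CO₂ ÷ 44.009 g/mol = 0.26245 mol
mol H = 2 × 3.151 g H₂O ÷ 18.015 g/mol = 0.34982 mol
Divide by the smallest (0.26245 mol): C 1.000, H 1.333
Multiplying each by 3 gives whole numbers: C 3.00, H 4.00
Empirical formula: C3H4
Empirical-formula mass = 40.06 g/mol; 120 ÷ 40.06 ≈ 3, so the molecular formula is C9H12.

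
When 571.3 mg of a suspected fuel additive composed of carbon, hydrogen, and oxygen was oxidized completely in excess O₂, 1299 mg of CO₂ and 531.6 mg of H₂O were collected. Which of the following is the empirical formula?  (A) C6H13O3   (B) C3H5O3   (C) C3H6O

(C) C3H6O

mol C = 1.299 g CO₂ ÷ 44.009 g/mol = 0.029517 mol
mol H = 2 × 0.5316 g H₂O ÷ 18.015 g/mol = 0.059017 mol
mass O = 0.5713 − (0.35452 + 0.059490) = 0.15729 g → mol O = 0.15729 ÷ 15.999 = 0.0098310 mol
Divide by the smallest (0.0098310 mol): C 3.002, H 6.003, O 1.000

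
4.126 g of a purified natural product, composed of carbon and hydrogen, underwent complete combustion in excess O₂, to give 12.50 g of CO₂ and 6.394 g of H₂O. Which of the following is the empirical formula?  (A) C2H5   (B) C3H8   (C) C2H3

(A) C2H5

mol C = 12.50 g CO₂ ÷ 44.009 g/mol = 0.28403 mol
mol H = 2 × 6.394 g H₂O ÷ 18.015 g/mol = 0.70985 mol
Divide by the smallest (0.28403 mol): C 1.000, H 2.499
Multiplying each by 2 gives whole numbers: C 2.00, H 5.00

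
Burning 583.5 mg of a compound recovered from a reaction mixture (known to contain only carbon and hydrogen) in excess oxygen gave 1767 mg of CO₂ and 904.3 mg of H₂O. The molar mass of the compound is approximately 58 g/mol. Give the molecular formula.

C4H10

mol C = 1.767 g CO₂ ÷ 44.009 g/mol = 0.040151 mol
mol H = 2 × 0.9043 g H₂O ÷ 18.015 g/mol = 0.10039 mol
Divide by the smallest (0.040151 mol): C 1.000, H 2.500
Multiplying each by 2 gives whole numbers: C 2.00, H 5.00
Empirical formula: C2H5
Empirical-formula mass = 29.06 g/mol; 58 ÷ 29.06 ≈ 2, so the molecular formula is C4H10.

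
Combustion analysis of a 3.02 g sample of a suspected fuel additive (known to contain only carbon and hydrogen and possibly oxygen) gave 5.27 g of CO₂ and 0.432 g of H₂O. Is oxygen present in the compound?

yes

mol C = 5.27 g CO₂ ÷ 44.009 g/mol = 0.1197 mol
mol H = 2 × 0.432 g H₂O ÷ 18.015 g/mol = 0.04796 mol
C and H account for only 1.487 g of the 3.02 g sample; the remaining 1.533 g must be oxygen.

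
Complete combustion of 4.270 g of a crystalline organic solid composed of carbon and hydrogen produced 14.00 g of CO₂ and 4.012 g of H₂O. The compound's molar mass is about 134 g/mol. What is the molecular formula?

mol C = 14.00 g CO₂ ÷ 44.009 g/mol = 0.31812 mol
mol H = 2 × 4.012 g H₂O ÷ 18.015 g/mol = 0.44541 mol
Divide by the smallest (0.31812 mol): C 1.000, H 1.400
Multiplying each by 5 gives whole numbers: C 5.00, H 7.00
Empirical formula: C5H7
Empirical-formula mass = 67.11 g/mol; 134 ÷ 67.11 ≈ 2, so the molecular formula is C10H14.

C10H14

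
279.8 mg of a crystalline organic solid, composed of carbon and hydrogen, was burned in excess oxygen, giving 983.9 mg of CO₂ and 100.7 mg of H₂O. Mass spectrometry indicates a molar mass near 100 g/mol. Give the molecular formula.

C8H4

mol C = 0.9839 g CO₂ ÷ 44.009 g/mol = 0.022357 mol
mol H = 2 × 0.1007 g H₂O ÷ 18.015 g/mol = 0.011180 mol
Divide by the smallest (0.011180 mol): C 2.000, H 1.000
Empirical formula: C2H
Empirical-formula mass = 25.03 g/mol; 100 ÷ 25.03 ≈ 4, so the molecular formula is C8H4.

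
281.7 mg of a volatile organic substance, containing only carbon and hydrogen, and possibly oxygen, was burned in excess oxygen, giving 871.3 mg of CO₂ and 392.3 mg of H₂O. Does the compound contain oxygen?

mol C = 0.8713 g CO₂ ÷ 44.009 g/mol = 0.019798 mol
mol H = 2 × 0.3923 g H₂O ÷ 18.015 g/mol = 0.043553 mol
C and H together account for 0.28170 g — essentially the entire 0.2817 g sample — so the compound contains no oxygen.

no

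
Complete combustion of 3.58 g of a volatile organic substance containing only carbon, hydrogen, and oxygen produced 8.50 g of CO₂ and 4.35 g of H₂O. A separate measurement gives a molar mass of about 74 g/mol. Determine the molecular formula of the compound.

mol C = 8.50 g CO₂ ÷ 44.009 g/mol = 0.1931 mol
mol H = 2 × 4.35 g H₂O ÷ 18.015 g/mol = 0.4829 mol
mass O = 3.58 − (2.320 + 0.4868) = 0.7734 g → mol O = 0.7734 ÷ 15.999 = 0.04834 mol
Divide by the smallest (0.04834 mol): C 3.996, H 9.991, O 1.000
Empirical formula: C4H10O
Empirical-formula mass = 74.12 g/mol; 74 ÷ 74.12 ≈ 1, so the molecular formula is C4H10O.

C4H10O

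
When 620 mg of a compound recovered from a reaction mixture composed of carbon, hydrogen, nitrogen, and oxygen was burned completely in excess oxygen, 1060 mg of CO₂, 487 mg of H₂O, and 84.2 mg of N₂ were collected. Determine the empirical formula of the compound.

C4H9NO2

mol C = 1.06 g CO₂ ÷ 44.009 g/mol = 0.02409 mol
mol H = 2 × 0.487 g H₂O ÷ 18.015 g/mol = 0.05407 mol
mol N = 2 × 0.0842 g N₂ ÷ 28.014 g/mol = 0.006011 mol
mass O = 0.620 − (0.2893 + 0.05450 + 0.08420) = 0.1920 g → mol O = 0.1920 ÷ 15.999 = 0.01200 mol
Divide by the smallest (0.006011 mol): C 4.007, H 8.994, N 1.000, O 1.996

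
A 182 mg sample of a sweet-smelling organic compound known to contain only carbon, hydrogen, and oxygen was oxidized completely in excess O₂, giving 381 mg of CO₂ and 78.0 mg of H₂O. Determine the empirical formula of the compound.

mol C = 0.381 g CO₂ ÷ 44.009 g/mol = 0.008657 mol
mol H = 2 × 0.0780 g H₂O ÷ 18.015 g/mol = 0.008659 mol
mass O = 0.182 − (0.1040 + 0.008729) = 0.06929 g → mol O = 0.06929 ÷ 15.999 = 0.004331 mol
Divide by the smallest (0.004331 mol): C 1.999, H 2.000, O 1.000

C2H2O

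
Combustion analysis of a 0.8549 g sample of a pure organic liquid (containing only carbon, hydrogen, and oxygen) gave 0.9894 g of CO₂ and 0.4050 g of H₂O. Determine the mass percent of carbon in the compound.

31.59%

mol C = 0.9894 g CO₂ ÷ 44.009 g/mol = 0.022482 mol
mol H = 2 × 0.4050 g H₂O ÷ 18.015 g/mol = 0.044963 mol
mass O = 0.8549 − (0.27003 + 0.045322) = 0.53955 g → mol O = 0.53955 ÷ 15.999 = 0.033724 mol
mass % C = 0.27003 g ÷ 0.8549 g × 100%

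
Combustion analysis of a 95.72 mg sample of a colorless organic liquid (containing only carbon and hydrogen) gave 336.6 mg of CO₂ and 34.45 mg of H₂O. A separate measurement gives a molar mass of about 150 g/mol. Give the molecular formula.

C12H6

mol C = 0.3366 g CO₂ ÷ 44.009 g/mol = 0.0076484 mol
mol H = 2 × 0.03445 g H₂O ÷ 18.015 g/mol = 0.0038246 mol
Divide by the smallest (0.0038246 mol): C 2.000, H 1.000
Empirical formula: C2H
Empirical-formula mass = 25.03 g/mol; 150 ÷ 25.03 ≈ 6, so the molecular formula is C12H6.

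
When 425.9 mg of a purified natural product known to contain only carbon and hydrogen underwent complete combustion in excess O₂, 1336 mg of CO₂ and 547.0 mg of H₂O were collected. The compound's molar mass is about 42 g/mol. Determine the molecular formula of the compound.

mol C = 1.336 g CO₂ ÷ 44.009 g/mol = 0.030357 mol
mol H = 2 × 0.5470 g H₂O ÷ 18.015 g/mol = 0.060727 mol
Divide by the smallest (0.030357 mol): C 1.000, H 2.000
Empirical formula: CH2
Empirical-formula mass = 14.03 g/mol; 42 ÷ 14.03 ≈ 3, so the molecular formula is C3H6.

C3H6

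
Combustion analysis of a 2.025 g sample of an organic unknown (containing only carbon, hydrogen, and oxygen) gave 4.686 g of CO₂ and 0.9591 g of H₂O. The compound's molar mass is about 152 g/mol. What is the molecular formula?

mol C = 4.686 g CO₂ ÷ 44.009 g/mol = 0.10648 mol
mol H = 2 × 0.9591 g H₂O ÷ 18.015 g/mol = 0.10648 mol
mass O = 2.025 − (1.2789 + 0.10733) = 0.63876 g → mol O = 0.63876 ÷ 15.999 = 0.039925 mol
Divide by the smallest (0.039925 mol): C 2.667, H 2.667, O 1.000
Multiplying each by 3 gives whole numbers: C 8.00, H 8.00, O 3.00
Empirical formula: C8H8O3
Empirical-formula mass = 152.15 g/mol; 152 ÷ 152.15 ≈ 1, so the molecular formula is C8H8O3.

C8H8O3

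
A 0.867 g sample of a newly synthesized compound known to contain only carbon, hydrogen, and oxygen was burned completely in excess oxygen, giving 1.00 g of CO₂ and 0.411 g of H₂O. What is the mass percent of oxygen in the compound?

63.2%

mol C = 1.00 g CO₂ ÷ 44.009 g/mol = 0.02272 mol
mol H = 2 × 0.411 g H₂O ÷ 18.015 g/mol = 0.04563 mol
mass O = 0.867 − (0.2729 + 0.04599) = 0.5481 g → mol O = 0.5481 ÷ 15.999 = 0.03426 mol
mass % O = 0.5481 g ÷ 0.867 g × 100%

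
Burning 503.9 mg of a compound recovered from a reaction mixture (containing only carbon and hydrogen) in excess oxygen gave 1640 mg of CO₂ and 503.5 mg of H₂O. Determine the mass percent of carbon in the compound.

88.83%

mol C = 1.640 g CO₂ ÷ 44.009 g/mol = 0.037265 mol
mol H = 2 × 0.5035 g H₂O ÷ 18.015 g/mol = 0.055898 mol
mass % C = 0.44759 g ÷ 0.5039 g × 100%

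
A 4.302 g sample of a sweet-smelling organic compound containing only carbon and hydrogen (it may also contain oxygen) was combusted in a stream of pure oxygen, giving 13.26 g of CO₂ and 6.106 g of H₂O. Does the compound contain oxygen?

mol C = 13.26 g CO₂ ÷ 44.009 g/mol = 0.30130 mol
mol H = 2 × 6.106 g H₂O ÷ 18.015 g/mol = 0.67788 mol
C and H together account for 4.3022 g — essentially the entire 4.302 g sample — so the compound contains no oxygen.

no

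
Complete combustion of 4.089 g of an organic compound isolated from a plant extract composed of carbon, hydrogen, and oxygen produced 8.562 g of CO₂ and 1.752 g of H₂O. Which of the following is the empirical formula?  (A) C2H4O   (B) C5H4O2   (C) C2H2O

mol C = 8.562 g CO₂ ÷ 44.009 g/mol = 0.19455 mol
mol H = 2 × 1.752 g H₂O ÷ 18.015 g/mol = 0.19450 mol
mass O = 4.089 − (2.3368 + 0.19606) = 1.5562 g → mol O = 1.5562 ÷ 15.999 = 0.097268 mol
Divide by the smallest (0.097268 mol): C 2.000, H 2.000, O 1.000

(C) C2H2O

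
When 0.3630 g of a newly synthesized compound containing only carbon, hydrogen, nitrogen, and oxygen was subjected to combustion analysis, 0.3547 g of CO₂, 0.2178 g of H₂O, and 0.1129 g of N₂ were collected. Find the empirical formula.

mol C = 0.3547 g CO₂ ÷ 44.009 g/mol = 0.0080597 mol
mol H = 2 × 0.2178 g H₂O ÷ 18.015 g/mol = 0.024180 mol
mol N = 2 × 0.1129 g N₂ ÷ 28.014 g/mol = 0.0080603 mol
mass O = 0.3630 − (0.096805 + 0.024373 + 0.11290) = 0.12892 g → mol O = 0.12892 ÷ 15.999 = 0.0080581 mol
Divide by the smallest (0.0080581 mol): C 1.000, H 3.001, N 1.000, O 1.000

CH3NO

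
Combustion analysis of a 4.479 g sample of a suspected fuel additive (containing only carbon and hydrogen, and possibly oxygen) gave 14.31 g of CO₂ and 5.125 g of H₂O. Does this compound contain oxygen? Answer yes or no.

mol C = 14.31 g CO₂ ÷ 44.009 g/mol = 0.32516 mol
mol H = 2 × 5.125 g H₂O ÷ 18.015 g/mol = 0.56897 mol
C and H together account for 4.4790 g — essentially the entire 4.479 g sample — so the compound contains no oxygen.

no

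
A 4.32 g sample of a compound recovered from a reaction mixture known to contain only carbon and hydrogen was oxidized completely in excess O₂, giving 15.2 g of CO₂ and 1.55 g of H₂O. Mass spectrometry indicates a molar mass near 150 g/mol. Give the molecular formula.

C12H6

mol C = 15.2 g CO₂ ÷ 44.009 g/mol = 0.3454 mol
mol H = 2 × 1.55 g H₂O ÷ 18.015 g/mol = 0.1721 mol
Divide by the smallest (0.1721 mol): C 2.007, H 1.000
Empirical formula: C2H
Empirical-formula mass = 25.03 g/mol; 150 ÷ 25.03 ≈ 6, so the molecular formula is C12H6.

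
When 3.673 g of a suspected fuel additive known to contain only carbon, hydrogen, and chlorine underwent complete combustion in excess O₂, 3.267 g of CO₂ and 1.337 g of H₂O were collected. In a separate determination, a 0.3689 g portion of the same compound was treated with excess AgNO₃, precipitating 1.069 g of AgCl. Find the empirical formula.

CH2Cl

mol C = 3.267 g CO₂ ÷ 44.009 g/mol = 0.074235 mol
mol H = 2 × 1.337 g H₂O ÷ 18.015 g/mol = 0.14843 mol
From the AgCl data: mol Cl per gram of compound = (1.069 ÷ 143.318) ÷ 0.3689 = 0.020219 mol/g, so in the 3.673 g combustion sample mol Cl = 0.074266 mol
Divide by the smallest (0.074235 mol): C 1.000, H 1.999, Cl 1.000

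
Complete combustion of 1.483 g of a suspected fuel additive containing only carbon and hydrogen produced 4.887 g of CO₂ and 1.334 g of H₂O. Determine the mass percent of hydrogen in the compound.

10.07%

mol C = 4.887 g CO₂ ÷ 44.009 g/mol = 0.11105 mol
mol H = 2 × 1.334 g H₂O ÷ 18.015 g/mol = 0.14810 mol
mass % H = 0.14928 g ÷ 1.483 g × 100%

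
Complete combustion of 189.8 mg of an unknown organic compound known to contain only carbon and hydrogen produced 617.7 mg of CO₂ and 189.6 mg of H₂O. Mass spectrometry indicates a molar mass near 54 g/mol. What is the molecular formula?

mol C = 0.6177 g CO₂ ÷ 44.009 g/mol = 0.014036 mol
mol H = 2 × 0.1896 g H₂O ÷ 18.015 g/mol = 0.021049 mol
Divide by the smallest (0.014036 mol): C 1.000, H 1.500
Multiplying each by 2 gives whole numbers: C 2.00, H 3.00
Empirical formula: C2H3
Empirical-formula mass = 27.05 g/mol; 54 ÷ 27.05 ≈ 2, so the molecular formula is C4H6.

C4H6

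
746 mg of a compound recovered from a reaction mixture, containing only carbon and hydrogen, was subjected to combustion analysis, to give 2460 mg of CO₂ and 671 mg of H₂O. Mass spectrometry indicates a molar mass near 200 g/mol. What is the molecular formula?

C15H20

mol C = 2.46 g CO₂ ÷ 44.009 g/mol = 0.05590 mol
mol H = 2 × 0.671 g H₂O ÷ 18.015 g/mol = 0.07449 mol
Divide by the smallest (0.05590 mol): C 1.000, H 1.333
Multiplying each by 3 gives whole numbers: C 3.00, H 4.00
Empirical formula: C3H4
Empirical-formula mass = 40.06 g/mol; 200 ÷ 40.06 ≈ 5, so the molecular formula is C15H20.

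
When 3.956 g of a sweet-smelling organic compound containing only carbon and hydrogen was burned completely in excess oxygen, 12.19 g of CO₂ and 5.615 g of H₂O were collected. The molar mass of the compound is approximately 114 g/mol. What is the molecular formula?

mol C = 12.19 g CO₂ ÷ 44.009 g/mol = 0.27699 mol
mol H = 2 × 5.615 g H₂O ÷ 18.015 g/mol = 0.62337 mol
Divide by the smallest (0.27699 mol): C 1.000, H 2.251
Multiplying each by 4 gives whole numbers: C 4.00, H 9.00
Empirical formula: C4H9
Empirical-formula mass = 57.12 g/mol; 114 ÷ 57.12 ≈ 2, so the molecular formula is C8H18.

C8H18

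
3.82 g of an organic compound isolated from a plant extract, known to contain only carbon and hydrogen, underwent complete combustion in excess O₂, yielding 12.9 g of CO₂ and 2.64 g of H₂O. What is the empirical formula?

CH

mol C = 12.9 g CO₂ ÷ 44.009 g/mol = 0.2931 mol
mol H = 2 × 2.64 g H₂O ÷ 18.015 g/mol = 0.2931 mol
Divide by the smallest (0.2931 mol): C 1.000, H 1.000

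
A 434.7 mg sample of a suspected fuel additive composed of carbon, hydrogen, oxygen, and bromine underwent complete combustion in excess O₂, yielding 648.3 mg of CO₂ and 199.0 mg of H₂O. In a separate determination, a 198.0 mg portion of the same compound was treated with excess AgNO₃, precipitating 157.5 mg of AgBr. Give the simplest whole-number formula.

mol C = 0.6483 g CO₂ ÷ 44.009 g/mol = 0.014731 mol
mol H = 2 × 0.1990 g H₂O ÷ 18.015 g/mol = 0.022093 mol
From the AgBr data: mol Br per gram of compound = (0.1575 ÷ 187.772) ÷ 0.1980 = 0.0042363 mol/g, so in the 0.4347 g combustion sample mol Br = 0.0018415 mol
mass O = 0.4347 − (0.17693 + 0.022269 + 0.14714) = 0.088352 g → mol O = 0.088352 ÷ 15.999 = 0.0055223 mol
Divide by the smallest (0.0018415 mol): C 7.999, H 11.997, Br 1.000, O 2.999

C8H12BrO3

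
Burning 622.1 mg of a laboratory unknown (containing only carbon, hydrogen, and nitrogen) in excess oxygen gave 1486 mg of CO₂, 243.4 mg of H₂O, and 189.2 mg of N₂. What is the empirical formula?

mol C = 1.486 g CO₂ ÷ 44.009 g/mol = 0.033766 mol
mol H = 2 × 0.2434 g H₂O ÷ 18.015 g/mol = 0.027022 mol
mol N = 2 × 0.1892 g N₂ ÷ 28.014 g/mol = 0.013508 mol
Divide by the smallest (0.013508 mol): C 2.500, H 2.001, N 1.000
Multiplying each by 2 gives whole numbers: C 5.00, H 4.00, N 2.00

C5H4N2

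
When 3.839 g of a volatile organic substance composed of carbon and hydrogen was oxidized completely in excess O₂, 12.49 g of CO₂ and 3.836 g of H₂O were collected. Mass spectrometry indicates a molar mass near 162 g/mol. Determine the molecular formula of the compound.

mol C = 12.49 g CO₂ ÷ 44.009 g/mol = 0.28381 mol
mol H = 2 × 3.836 g H₂O ÷ 18.015 g/mol = 0.42587 mol
Divide by the smallest (0.28381 mol): C 1.000, H 1.501
Multiplying each by 2 gives whole numbers: C 2.00, H 3.00
Empirical formula: C2H3
Empirical-formula mass = 27.05 g/mol; 162 ÷ 27.05 ≈ 6, so the molecular formula is C12H18.

C12H18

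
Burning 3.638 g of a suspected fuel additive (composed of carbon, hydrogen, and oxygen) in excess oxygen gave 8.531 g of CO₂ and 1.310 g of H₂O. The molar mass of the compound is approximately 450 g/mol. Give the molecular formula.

C24H18O9

mol C = 8.531 g CO₂ ÷ 44.009 g/mol = 0.19385 mol
mol H = 2 × 1.310 g H₂O ÷ 18.015 g/mol = 0.14543 mol
mass O = 3.638 − (2.3283 + 0.14660) = 1.1631 g → mol O = 1.1631 ÷ 15.999 = 0.072699 mol
Divide by the smallest (0.072699 mol): C 2.666, H 2.001, O 1.000
Multiplying each by 3 gives whole numbers: C 8.00, H 6.00, O 3.00
Empirical formula: C8H6O3
Empirical-formula mass = 150.13 g/mol; 450 ÷ 150.13 ≈ 3, so the molecular formula is C24H18O9.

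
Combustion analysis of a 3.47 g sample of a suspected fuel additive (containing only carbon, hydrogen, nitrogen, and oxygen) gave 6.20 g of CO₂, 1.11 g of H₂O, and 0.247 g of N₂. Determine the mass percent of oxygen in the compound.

mol C = 6.20 g CO₂ ÷ 44.009 g/mol = 0.1409 mol
mol H = 2 × 1.11 g H₂O ÷ 18.015 g/mol = 0.1232 mol
mol N = 2 × 0.247 g N₂ ÷ 28.014 g/mol = 0.01763 mol
mass O = 3.47 − (1.692 + 0.1242 + 0.2470) = 1.407 g → mol O = 1.407 ÷ 15.999 = 0.08792 mol
mass % O = 1.407 g ÷ 3.47 g × 100%

40.5%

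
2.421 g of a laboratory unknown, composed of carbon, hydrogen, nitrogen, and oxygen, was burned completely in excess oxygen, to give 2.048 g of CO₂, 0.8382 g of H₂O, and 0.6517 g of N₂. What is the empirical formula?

C2H4N2O3

mol C = 2.048 g CO₂ ÷ 44.009 g/mol = 0.046536 mol
mol H = 2 × 0.8382 g H₂O ÷ 18.015 g/mol = 0.093056 mol
mol N = 2 × 0.6517 g N₂ ÷ 28.014 g/mol = 0.046527 mol
mass O = 2.421 − (0.55894 + 0.093800 + 0.65170) = 1.1166 g → mol O = 1.1166 ÷ 15.999 = 0.069789 mol
Divide by the smallest (0.046527 mol): C 1.000, H 2.000, N 1.000, O 1.500
Multiplying each by 2 gives whole numbers: C 2.00, H 4.00, N 2.00, O 3.00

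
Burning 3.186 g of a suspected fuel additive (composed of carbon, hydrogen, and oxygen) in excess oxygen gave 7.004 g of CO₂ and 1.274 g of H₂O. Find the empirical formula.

mol C = 7.004 g CO₂ ÷ 44.009 g/mol = 0.15915 mol
mol H = 2 × 1.274 g H₂O ÷ 18.015 g/mol = 0.14144 mol
mass O = 3.186 − (1.9115 + 0.14257) = 1.1319 g → mol O = 1.1319 ÷ 15.999 = 0.070747 mol
Divide by the smallest (0.070747 mol): C 2.250, H 1.999, O 1.000
Multiplying each by 4 gives whole numbers: C 9.00, H 8.00, O 4.00

C9H8O4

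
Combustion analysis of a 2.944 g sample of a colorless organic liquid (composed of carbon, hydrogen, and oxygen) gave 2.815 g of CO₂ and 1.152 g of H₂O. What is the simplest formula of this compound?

CH2O2

mol C = 2.815 g CO₂ ÷ 44.009 g/mol = 0.063964 mol
mol H = 2 × 1.152 g H₂O ÷ 18.015 g/mol = 0.12789 mol
mass O = 2.944 − (0.76827 + 0.12892) = 2.0468 g → mol O = 2.0468 ÷ 15.999 = 0.12793 mol
Divide by the smallest (0.063964 mol): C 1.000, H 1.999, O 2.000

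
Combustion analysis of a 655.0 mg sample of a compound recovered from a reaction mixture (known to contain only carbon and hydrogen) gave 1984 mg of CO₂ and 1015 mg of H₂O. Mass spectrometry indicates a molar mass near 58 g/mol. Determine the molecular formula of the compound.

mol C = 1.984 g CO₂ ÷ 44.009 g/mol = 0.045082 mol
mol H = 2 × 1.015 g H₂O ÷ 18.015 g/mol = 0.11268 mol
Divide by the smallest (0.045082 mol): C 1.000, H 2.500
Multiplying each by 2 gives whole numbers: C 2.00, H 5.00
Empirical formula: C2H5
Empirical-formula mass = 29.06 g/mol; 58 ÷ 29.06 ≈ 2, so the molecular formula is C4H10.

C4H10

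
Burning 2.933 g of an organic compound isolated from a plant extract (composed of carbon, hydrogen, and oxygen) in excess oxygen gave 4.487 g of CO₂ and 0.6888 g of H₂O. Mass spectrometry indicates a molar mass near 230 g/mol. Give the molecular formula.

mol C = 4.487 g CO₂ ÷ 44.009 g/mol = 0.10196 mol
mol H = 2 × 0.6888 g H₂O ÷ 18.015 g/mol = 0.076470 mol
mass O = 2.933 − (1.2246 + 0.077081) = 1.6313 g → mol O = 1.6313 ÷ 15.999 = 0.10196 mol
Divide by the smallest (0.076470 mol): C 1.333, H 1.000, O 1.333
Multiplying each by 3 gives whole numbers: C 4.00, H 3.00, O 4.00
Empirical formula: C4H3O4
Empirical-formula mass = 115.06 g/mol; 230 ÷ 115.06 ≈ 2, so the molecular formula is C8H6O8.

C8H6O8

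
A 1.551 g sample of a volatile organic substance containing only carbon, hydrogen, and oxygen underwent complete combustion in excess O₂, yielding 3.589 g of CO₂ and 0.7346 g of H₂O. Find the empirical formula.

C8H8O3

mol C = 3.589 g CO₂ ÷ 44.009 g/mol = 0.081552 mol
mol H = 2 × 0.7346 g H₂O ÷ 18.015 g/mol = 0.081554 mol
mass O = 1.551 − (0.97952 + 0.082207) = 0.48928 g → mol O = 0.48928 ÷ 15.999 = 0.030582 mol
Divide by the smallest (0.030582 mol): C 2.667, H 2.667, O 1.000
Multiplying each by 3 gives whole numbers: C 8.00, H 8.00, O 3.00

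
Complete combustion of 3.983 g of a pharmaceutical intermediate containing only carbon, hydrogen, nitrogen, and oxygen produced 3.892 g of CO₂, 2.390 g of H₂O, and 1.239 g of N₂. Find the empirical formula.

mol C = 3.892 g CO₂ ÷ 44.009 g/mol = 0.088436 mol
mol H = 2 × 2.390 g H₂O ÷ 18.015 g/mol = 0.26533 mol
mol N = 2 × 1.239 g N₂ ÷ 28.014 g/mol = 0.088456 mol
mass O = 3.983 − (1.0622 + 0.26746 + 1.2390) = 1.4143 g → mol O = 1.4143 ÷ 15.999 = 0.088401 mol
Divide by the smallest (0.088401 mol): C 1.000, H 3.001, N 1.001, O 1.000

CH3NO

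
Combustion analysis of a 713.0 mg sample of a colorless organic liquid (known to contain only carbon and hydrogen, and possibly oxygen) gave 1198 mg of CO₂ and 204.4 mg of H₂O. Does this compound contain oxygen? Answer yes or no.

yes

mol C = 1.198 g CO₂ ÷ 44.009 g/mol = 0.027222 mol
mol H = 2 × 0.2044 g H₂O ÷ 18.015 g/mol = 0.022692 mol
C and H account for only 0.34983 g of the 0.7130 g sample; the remaining 0.36317 g must be oxygen.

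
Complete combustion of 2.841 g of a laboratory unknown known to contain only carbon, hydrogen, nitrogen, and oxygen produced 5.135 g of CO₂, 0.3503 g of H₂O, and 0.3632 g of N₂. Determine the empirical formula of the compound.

mol C = 5.135 g CO₂ ÷ 44.009 g/mol = 0.11668 mol
mol H = 2 × 0.3503 g H₂O ÷ 18.015 g/mol = 0.038890 mol
mol N = 2 × 0.3632 g N₂ ÷ 28.014 g/mol = 0.025930 mol
mass O = 2.841 − (1.4015 + 0.039201 + 0.36320) = 1.0371 g → mol O = 1.0371 ÷ 15.999 = 0.064826 mol
Divide by the smallest (0.025930 mol): C 4.500, H 1.500, N 1.000, O 2.500
Multiplying each by 2 gives whole numbers: C 9.00, H 3.00, N 2.00, O 5.00

C9H3N2O5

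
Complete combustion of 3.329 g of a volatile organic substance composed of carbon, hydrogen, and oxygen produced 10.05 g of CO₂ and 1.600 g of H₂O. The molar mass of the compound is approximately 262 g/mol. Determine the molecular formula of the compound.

C18H14O2

mol C = 10.05 g CO₂ ÷ 44.009 g/mol = 0.22836 mol
mol H = 2 × 1.600 g H₂O ÷ 18.015 g/mol = 0.17763 mol
mass O = 3.329 − (2.7429 + 0.17905) = 0.40709 g → mol O = 0.40709 ÷ 15.999 = 0.025445 mol
Divide by the smallest (0.025445 mol): C 8.975, H 6.981, O 1.000
Empirical formula: C9H7O
Empirical-formula mass = 131.15 g/mol; 262 ÷ 131.15 ≈ 2, so the molecular formula is C18H14O2.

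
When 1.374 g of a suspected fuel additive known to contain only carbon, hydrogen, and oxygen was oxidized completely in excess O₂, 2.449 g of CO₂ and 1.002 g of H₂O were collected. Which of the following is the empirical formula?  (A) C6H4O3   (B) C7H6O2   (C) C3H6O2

mol C = 2.449 g CO₂ ÷ 44.009 g/mol = 0.055648 mol
mol H = 2 × 1.002 g H₂O ÷ 18.015 g/mol = 0.11124 mol
mass O = 1.374 − (0.66838 + 0.11213) = 0.59348 g → mol O = 0.59348 ÷ 15.999 = 0.037095 mol
Divide by the smallest (0.037095 mol): C 1.500, H 2.999, O 1.000
Multiplying each by 2 gives whole numbers: C 3.00, H 6.00, O 2.00

(C) C3H6O2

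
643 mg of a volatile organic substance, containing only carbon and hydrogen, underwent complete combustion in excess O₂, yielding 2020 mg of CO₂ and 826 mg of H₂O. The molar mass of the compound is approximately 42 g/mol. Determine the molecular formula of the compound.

C3H6

mol C = 2.02 g CO₂ ÷ 44.009 g/mol = 0.04590 mol
mol H = 2 × 0.826 g H₂O ÷ 18.015 g/mol = 0.09170 mol
Divide by the smallest (0.04590 mol): C 1.000, H 1.998
Empirical formula: CH2
Empirical-formula mass = 14.03 g/mol; 42 ÷ 14.03 ≈ 3, so the molecular formula is C3H6.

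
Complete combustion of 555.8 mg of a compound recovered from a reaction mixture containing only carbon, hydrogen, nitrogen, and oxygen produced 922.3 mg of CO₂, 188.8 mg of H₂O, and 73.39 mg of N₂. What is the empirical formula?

C8H8N2O5

mol C = 0.9223 g CO₂ ÷ 44.009 g/mol = 0.020957 mol
mol H = 2 × 0.1888 g H₂O ÷ 18.015 g/mol = 0.020960 mol
mol N = 2 × 0.07339 g N₂ ÷ 28.014 g/mol = 0.0052395 mol
mass O = 0.5558 − (0.25172 + 0.021128 + 0.073390) = 0.20957 g → mol O = 0.20957 ÷ 15.999 = 0.013099 mol
Divide by the smallest (0.0052395 mol): C 4.000, H 4.000, N 1.000, O 2.500
Multiplying each by 2 gives whole numbers: C 8.00, H 8.00, N 2.00, O 5.00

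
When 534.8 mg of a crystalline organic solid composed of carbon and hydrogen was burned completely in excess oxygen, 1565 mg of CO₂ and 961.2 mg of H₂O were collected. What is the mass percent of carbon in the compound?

79.87%

mol C = 1.565 g CO₂ ÷ 44.009 g/mol = 0.035561 mol
mol H = 2 × 0.9612 g H₂O ÷ 18.015 g/mol = 0.10671 mol
mass % C = 0.42712 g ÷ 0.5348 g × 100%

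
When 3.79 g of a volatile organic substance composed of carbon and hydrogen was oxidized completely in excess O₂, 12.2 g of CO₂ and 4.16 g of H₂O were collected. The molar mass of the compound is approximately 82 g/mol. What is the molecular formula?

C6H10

mol C = 12.2 g CO₂ ÷ 44.009 g/mol = 0.2772 mol
mol H = 2 × 4.16 g H₂O ÷ 18.015 g/mol = 0.4618 mol
Divide by the smallest (0.2772 mol): C 1.000, H 1.666
Multiplying each by 3 gives whole numbers: C 3.00, H 5.00
Empirical formula: C3H5
Empirical-formula mass = 41.07 g/mol; 82 ÷ 41.07 ≈ 2, so the molecular formula is C6H10.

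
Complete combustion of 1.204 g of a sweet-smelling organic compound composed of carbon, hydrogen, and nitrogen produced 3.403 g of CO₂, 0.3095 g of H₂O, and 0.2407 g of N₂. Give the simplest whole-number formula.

mol C = 3.403 g CO₂ ÷ 44.009 g/mol = 0.077325 mol
mol H = 2 × 0.3095 g H₂O ÷ 18.015 g/mol = 0.034360 mol
mol N = 2 × 0.2407 g N₂ ÷ 28.014 g/mol = 0.017184 mol
Divide by the smallest (0.017184 mol): C 4.500, H 2.000, N 1.000
Multiplying each by 2 gives whole numbers: C 9.00, H 4.00, N 2.00

C9H4N2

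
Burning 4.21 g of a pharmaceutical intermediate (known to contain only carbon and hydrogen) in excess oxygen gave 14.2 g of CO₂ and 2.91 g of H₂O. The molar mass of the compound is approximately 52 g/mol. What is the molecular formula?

mol C = 14.2 g CO₂ ÷ 44.009 g/mol = 0.3227 mol
mol H = 2 × 2.91 g H₂O ÷ 18.015 g/mol = 0.3231 mol
Divide by the smallest (0.3227 mol): C 1.000, H 1.001
Empirical formula: CH
Empirical-formula mass = 13.02 g/mol; 52 ÷ 13.02 ≈ 4, so the molecular formula is C4H4.

C4H4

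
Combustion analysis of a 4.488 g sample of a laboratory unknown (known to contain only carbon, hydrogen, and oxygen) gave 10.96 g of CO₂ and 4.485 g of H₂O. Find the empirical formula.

C4H8O

mol C = 10.96 g CO₂ ÷ 44.009 g/mol = 0.24904 mol
mol H = 2 × 4.485 g H₂O ÷ 18.015 g/mol = 0.49792 mol
mass O = 4.488 − (2.9912 + 0.50190) = 0.99488 g → mol O = 0.99488 ÷ 15.999 = 0.062184 mol
Divide by the smallest (0.062184 mol): C 4.005, H 8.007, O 1.000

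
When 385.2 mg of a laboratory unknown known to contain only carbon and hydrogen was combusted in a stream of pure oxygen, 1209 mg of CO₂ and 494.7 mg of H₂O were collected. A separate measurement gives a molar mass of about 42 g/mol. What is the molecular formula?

mol C = 1.209 g CO₂ ÷ 44.009 g/mol = 0.027472 mol
mol H = 2 × 0.4947 g H₂O ÷ 18.015 g/mol = 0.054921 mol
Divide by the smallest (0.027472 mol): C 1.000, H 1.999
Empirical formula: CH2
Empirical-formula mass = 14.03 g/mol; 42 ÷ 14.03 ≈ 3, so the molecular formula is C3H6.

C3H6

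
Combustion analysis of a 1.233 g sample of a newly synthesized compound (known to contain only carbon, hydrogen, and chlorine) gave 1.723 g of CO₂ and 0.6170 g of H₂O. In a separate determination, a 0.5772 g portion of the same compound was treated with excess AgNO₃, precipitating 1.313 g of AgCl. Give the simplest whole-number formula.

mol C = 1.723 g CO₂ ÷ 44.009 g/mol = 0.039151 mol
mol H = 2 × 0.6170 g H₂O ÷ 18.015 g/mol = 0.068498 mol
From the AgCl data: mol Cl per gram of compound = (1.313 ÷ 143.318) ÷ 0.5772 = 0.015872 mol/g, so in the 1.233 g combustion sample mol Cl = 0.019570 mol
Divide by the smallest (0.019570 mol): C 2.001, H 3.500, Cl 1.000
Multiplying each by 2 gives whole numbers: C 4.00, H 7.00, Cl 2.00

C4H7Cl2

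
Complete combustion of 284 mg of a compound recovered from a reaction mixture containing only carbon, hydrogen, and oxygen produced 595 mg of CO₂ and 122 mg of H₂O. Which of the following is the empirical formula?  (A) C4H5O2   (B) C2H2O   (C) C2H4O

mol C = 0.595 g CO₂ ÷ 44.009 g/mol = 0.01352 mol
mol H = 2 × 0.122 g H₂O ÷ 18.015 g/mol = 0.01354 mol
mass O = 0.284 − (0.1624 + 0.01365) = 0.1080 g → mol O = 0.1080 ÷ 15.999 = 0.006748 mol
Divide by the smallest (0.006748 mol): C 2.004, H 2.007, O 1.000

(B) C2H2O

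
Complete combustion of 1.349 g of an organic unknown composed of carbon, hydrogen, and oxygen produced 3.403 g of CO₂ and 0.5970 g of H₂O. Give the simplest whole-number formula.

mol C = 3.403 g CO₂ ÷ 44.009 g/mol = 0.077325 mol
mol H = 2 × 0.5970 g H₂O ÷ 18.015 g/mol = 0.066278 mol
mass O = 1.349 − (0.92875 + 0.066808) = 0.35344 g → mol O = 0.35344 ÷ 15.999 = 0.022091 mol
Divide by the smallest (0.022091 mol): C 3.500, H 3.000, O 1.000
Multiplying each by 2 gives whole numbers: C 7.00, H 6.00, O 2.00

C7H6O2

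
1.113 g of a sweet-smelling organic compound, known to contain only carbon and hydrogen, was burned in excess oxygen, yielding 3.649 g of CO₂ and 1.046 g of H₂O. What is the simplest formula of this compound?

C5H7

mol C = 3.649 g CO₂ ÷ 44.009 g/mol = 0.082915 mol
mol H = 2 × 1.046 g H₂O ÷ 18.015 g/mol = 0.11613 mol
Divide by the smallest (0.082915 mol): C 1.000, H 1.401
Multiplying each by 5 gives whole numbers: C 5.00, H 7.00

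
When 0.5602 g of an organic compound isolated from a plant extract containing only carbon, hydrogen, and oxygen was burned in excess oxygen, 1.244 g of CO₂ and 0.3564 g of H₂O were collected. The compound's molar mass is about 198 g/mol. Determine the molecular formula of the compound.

mol C = 1.244 g CO₂ ÷ 44.009 g/mol = 0.028267 mol
mol H = 2 × 0.3564 g H₂O ÷ 18.015 g/mol = 0.039567 mol
mass O = 0.5602 − (0.33951 + 0.039884) = 0.18080 g → mol O = 0.18080 ÷ 15.999 = 0.011301 mol
Divide by the smallest (0.011301 mol): C 2.501, H 3.501, O 1.000
Multiplying each by 2 gives whole numbers: C 5.00, H 7.00, O 2.00
Empirical formula: C5H7O2
Empirical-formula mass = 99.11 g/mol; 198 ÷ 99.11 ≈ 2, so the molecular formula is C10H14O4.

C10H14O4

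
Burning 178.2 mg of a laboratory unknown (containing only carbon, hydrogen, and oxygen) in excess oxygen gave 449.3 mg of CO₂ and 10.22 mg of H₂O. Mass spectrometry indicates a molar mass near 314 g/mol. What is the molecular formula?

C18H2O6

mol C = 0.4493 g CO₂ ÷ 44.009 g/mol = 0.010209 mol
mol H = 2 × 0.01022 g H₂O ÷ 18.015 g/mol = 0.0011346 mol
mass O = 0.1782 − (0.12262 + 0.0011437) = 0.054433 g → mol O = 0.054433 ÷ 15.999 = 0.0034023 mol
Divide by the smallest (0.0011346 mol): C 8.998, H 1.000, O 2.999
Empirical formula: C9HO3
Empirical-formula mass = 157.10 g/mol; 314 ÷ 157.10 ≈ 2, so the molecular formula is C18H2O6.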